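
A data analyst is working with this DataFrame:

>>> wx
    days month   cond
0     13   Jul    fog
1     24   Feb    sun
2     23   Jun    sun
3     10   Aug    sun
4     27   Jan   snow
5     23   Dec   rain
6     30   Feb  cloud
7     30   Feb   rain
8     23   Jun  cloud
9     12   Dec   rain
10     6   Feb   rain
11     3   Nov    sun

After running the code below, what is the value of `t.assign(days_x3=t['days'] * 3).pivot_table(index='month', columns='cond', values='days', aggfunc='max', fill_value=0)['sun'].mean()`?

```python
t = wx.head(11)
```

take first 11 rows:
    days month   cond
0     13   Jul    fog
1     24   Feb    sun
2     23   Jun    sun
3     10   Aug    sun
4     27   Jan   snow
5     23   Dec   rain
6     30   Feb  cloud
7     30   Feb   rain
8     23   Jun  cloud
9     12   Dec   rain
10     6   Feb   rain
add column days_x3 = t['days'] * 3:
    days month   cond  days_x3
0     13   Jul    fog       39
1     24   Feb    sun       72
2     23   Jun    sun       69
3     10   Aug    sun       30
4     27   Jan   snow       81
5     23   Dec   rain       69
6     30   Feb  cloud       90
7     30   Feb   rain       90
8     23   Jun  cloud       69
9     12   Dec   rain       36
10     6   Feb   rain       18
pivot: rows=month, cols=cond, max(days):
cond   cloud  fog  rain  snow  sun
month                             
Aug        0    0     0     0   10
Dec        0    0    23     0    0
Feb       30    0    30     0   24
Jan        0    0     0    27    0
Jul        0   13     0     0    0
Jun       23    0     0     0   23
Finally, mean of column 'sun' = 9.5.

9.5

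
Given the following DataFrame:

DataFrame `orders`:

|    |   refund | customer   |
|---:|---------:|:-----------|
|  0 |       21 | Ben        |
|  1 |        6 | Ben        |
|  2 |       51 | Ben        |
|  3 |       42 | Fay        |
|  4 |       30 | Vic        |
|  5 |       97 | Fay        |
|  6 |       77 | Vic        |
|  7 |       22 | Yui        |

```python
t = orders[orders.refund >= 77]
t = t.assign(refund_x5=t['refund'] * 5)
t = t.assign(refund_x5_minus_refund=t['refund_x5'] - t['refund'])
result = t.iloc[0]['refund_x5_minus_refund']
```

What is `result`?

388

filter rows where refund >= 77:
   refund customer
5      97      Fay
6      77      Vic
add column refund_x5 = t['refund'] * 5:
   refund customer  refund_x5
5      97      Fay        485
6      77      Vic        385
add column refund_x5_minus_refund = t['refund_x5'] - t['refund']:
   refund customer  refund_x5  refund_x5_minus_refund
5      97      Fay        485                     388
6      77      Vic        385                     308
value at position 0, column 'refund_x5_minus_refund' → 388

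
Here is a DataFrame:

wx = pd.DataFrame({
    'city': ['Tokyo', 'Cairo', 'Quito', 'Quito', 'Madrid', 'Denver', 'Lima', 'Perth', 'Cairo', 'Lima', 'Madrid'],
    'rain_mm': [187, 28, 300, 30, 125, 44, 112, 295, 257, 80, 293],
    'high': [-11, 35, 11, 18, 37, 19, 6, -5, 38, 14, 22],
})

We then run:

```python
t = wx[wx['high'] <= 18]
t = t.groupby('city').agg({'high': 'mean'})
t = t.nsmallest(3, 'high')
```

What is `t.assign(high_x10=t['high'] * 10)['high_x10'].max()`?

filter rows where high <= 18:
    city  rain_mm  high
0  Tokyo      187   -11
2  Quito      300    11
3  Quito       30    18
6   Lima      112     6
7  Perth      295    -5
9   Lima       80    14
group by city, mean of high:
       high
city       
Lima   10.0
Perth  -5.0
Quito  14.5
Tokyo -11.0
take 3 rows with smallest high:
       high
city       
Tokyo -11.0
Perth  -5.0
Lima   10.0
add column high_x10 = t['high'] * 10:
       high  high_x10
city                 
Tokyo -11.0    -110.0
Perth  -5.0     -50.0
Lima   10.0     100.0
Hence 100.0.

100.0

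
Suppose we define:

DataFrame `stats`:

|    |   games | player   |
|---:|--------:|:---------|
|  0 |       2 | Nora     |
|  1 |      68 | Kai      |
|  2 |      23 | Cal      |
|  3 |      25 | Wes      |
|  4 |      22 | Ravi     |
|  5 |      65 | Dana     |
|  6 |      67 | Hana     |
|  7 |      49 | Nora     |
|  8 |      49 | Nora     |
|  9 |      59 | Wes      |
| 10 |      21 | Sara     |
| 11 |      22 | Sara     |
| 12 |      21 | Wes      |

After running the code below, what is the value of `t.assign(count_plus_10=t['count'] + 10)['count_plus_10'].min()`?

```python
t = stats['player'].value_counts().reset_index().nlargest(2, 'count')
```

13

value_counts of player:
player
Nora    3
Wes     3
Sara    2
Kai     1
Cal     1
Ravi    1
Dana    1
Hana    1
Name: count, dtype: int64
reset_index():
  player  count
0   Nora      3
1    Wes      3
2   Sara      2
3    Kai      1
4    Cal      1
5   Ravi      1
6   Dana      1
7   Hana      1
take 2 rows with largest count:
  player  count
0   Nora      3
1    Wes      3
add column count_plus_10 = t['count'] + 10:
  player  count  count_plus_10
0   Nora      3             13
1    Wes      3             13
The min of column 'count_plus_10' is 13.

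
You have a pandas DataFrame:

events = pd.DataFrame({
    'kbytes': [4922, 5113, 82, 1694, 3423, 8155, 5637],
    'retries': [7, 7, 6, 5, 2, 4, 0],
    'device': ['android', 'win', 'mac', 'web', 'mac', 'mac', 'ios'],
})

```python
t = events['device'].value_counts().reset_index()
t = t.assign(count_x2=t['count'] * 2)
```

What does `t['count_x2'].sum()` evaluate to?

value_counts of device:
device
mac        3
android    1
win        1
web        1
ios        1
Name: count, dtype: int64
reset_index():
    device  count
0      mac      3
1  android      1
2      win      1
3      web      1
4      ios      1
add column count_x2 = t['count'] * 2:
    device  count  count_x2
0      mac      3         6
1  android      1         2
2      win      1         2
3      web      1         2
4      ios      1         2
Reading off the sum of column 'count_x2', we get 14.

14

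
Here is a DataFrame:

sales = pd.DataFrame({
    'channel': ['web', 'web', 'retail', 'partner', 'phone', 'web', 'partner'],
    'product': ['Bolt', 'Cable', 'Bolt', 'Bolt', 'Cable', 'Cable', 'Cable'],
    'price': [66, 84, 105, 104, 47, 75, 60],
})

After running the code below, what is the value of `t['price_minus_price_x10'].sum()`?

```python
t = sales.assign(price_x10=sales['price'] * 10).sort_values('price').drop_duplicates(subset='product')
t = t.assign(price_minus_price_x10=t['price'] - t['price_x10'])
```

-1017

add column price_x10 = sales['price'] * 10:
   channel product  price  price_x10
0      web    Bolt     66        660
1      web   Cable     84        840
2   retail    Bolt    105       1050
3  partner    Bolt    104       1040
4    phone   Cable     47        470
5      web   Cable     75        750
6  partner   Cable     60        600
sort by price:
   channel product  price  price_x10
4    phone   Cable     47        470
6  partner   Cable     60        600
0      web    Bolt     66        660
5      web   Cable     75        750
1      web   Cable     84        840
3  partner    Bolt    104       1040
2   retail    Bolt    105       1050
drop duplicate product (keep=first):
  channel product  price  price_x10
4   phone   Cable     47        470
0     web    Bolt     66        660
add column price_minus_price_x10 = t['price'] - t['price_x10']:
  channel product  price  price_x10  price_minus_price_x10
4   phone   Cable     47        470                   -423
0     web    Bolt     66        660                   -594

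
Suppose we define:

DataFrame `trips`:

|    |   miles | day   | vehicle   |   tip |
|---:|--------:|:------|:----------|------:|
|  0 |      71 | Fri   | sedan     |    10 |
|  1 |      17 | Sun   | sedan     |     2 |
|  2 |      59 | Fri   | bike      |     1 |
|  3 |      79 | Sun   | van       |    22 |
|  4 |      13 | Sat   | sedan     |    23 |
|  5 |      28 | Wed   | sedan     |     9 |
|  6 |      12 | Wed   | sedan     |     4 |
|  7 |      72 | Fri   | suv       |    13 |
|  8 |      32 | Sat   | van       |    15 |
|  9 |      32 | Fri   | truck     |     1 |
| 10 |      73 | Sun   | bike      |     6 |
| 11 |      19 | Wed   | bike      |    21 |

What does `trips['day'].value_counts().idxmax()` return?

value_counts of day:
day
Fri    4
Sun    3
Wed    3
Sat    2
Name: count, dtype: int64

Fri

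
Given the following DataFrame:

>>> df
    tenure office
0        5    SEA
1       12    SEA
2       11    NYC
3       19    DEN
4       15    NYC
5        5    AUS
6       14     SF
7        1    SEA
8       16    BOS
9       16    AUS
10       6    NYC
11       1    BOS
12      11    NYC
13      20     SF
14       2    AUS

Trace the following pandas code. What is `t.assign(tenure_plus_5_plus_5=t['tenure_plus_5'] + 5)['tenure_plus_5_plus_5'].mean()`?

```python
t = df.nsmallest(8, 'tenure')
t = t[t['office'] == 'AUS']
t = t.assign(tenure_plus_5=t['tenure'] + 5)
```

take 8 rows with smallest tenure:
    tenure office
7        1    SEA
11       1    BOS
14       2    AUS
0        5    SEA
5        5    AUS
10       6    NYC
2       11    NYC
12      11    NYC
filter rows where office == 'AUS':
    tenure office
14       2    AUS
5        5    AUS
add column tenure_plus_5 = t['tenure'] + 5:
    tenure office  tenure_plus_5
14       2    AUS              7
5        5    AUS             10
add column tenure_plus_5_plus_5 = t['tenure_plus_5'] + 5:
    tenure office  tenure_plus_5  tenure_plus_5_plus_5
14       2    AUS              7                    12
5        5    AUS             10                    15
Then the mean of column 'tenure_plus_5_plus_5': 13.5

13.5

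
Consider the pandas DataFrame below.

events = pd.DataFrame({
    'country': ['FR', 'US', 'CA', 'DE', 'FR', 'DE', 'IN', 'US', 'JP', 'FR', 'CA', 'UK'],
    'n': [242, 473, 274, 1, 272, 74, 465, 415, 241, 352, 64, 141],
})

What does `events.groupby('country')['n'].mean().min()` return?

37.5

group by country, mean of n:
country
CA    169.000000
DE     37.500000
FR    288.666667
IN    465.000000
JP    241.000000
UK    141.000000
US    444.000000
Name: n, dtype: float64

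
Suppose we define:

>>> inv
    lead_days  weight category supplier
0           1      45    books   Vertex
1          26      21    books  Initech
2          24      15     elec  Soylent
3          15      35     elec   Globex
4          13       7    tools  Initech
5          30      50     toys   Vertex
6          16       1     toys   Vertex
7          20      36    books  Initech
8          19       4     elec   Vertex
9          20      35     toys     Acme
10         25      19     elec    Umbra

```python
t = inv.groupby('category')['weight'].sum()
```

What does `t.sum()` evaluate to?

group by category, sum of weight:
category
books    102
elec      73
tools      7
toys      86
Name: weight, dtype: int64
The sum of the resulting series is 268.

268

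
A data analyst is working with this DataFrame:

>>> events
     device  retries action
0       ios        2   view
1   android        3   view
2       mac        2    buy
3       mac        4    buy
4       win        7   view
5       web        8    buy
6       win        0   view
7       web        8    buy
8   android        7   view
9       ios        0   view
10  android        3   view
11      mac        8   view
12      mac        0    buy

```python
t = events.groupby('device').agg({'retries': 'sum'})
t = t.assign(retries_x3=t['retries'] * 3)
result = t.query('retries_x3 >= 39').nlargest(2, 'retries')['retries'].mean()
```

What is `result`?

15.0

group by device, sum of retries:
         retries
device          
android       13
ios            2
mac           14
web           16
win            7
add column retries_x3 = t['retries'] * 3:
         retries  retries_x3
device                      
android       13          39
ios            2           6
mac           14          42
web           16          48
win            7          21
filter rows where retries_x3 >= 39:
         retries  retries_x3
device                      
android       13          39
mac           14          42
web           16          48
take 2 rows with largest retries:
        retries  retries_x3
device                     
web          16          48
mac          14          42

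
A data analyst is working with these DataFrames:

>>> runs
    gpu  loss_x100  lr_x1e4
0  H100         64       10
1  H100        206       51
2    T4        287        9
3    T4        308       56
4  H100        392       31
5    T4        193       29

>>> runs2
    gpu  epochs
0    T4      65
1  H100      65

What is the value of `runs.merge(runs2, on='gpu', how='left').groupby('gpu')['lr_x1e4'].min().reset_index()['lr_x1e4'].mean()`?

9.5

merge on 'gpu' (how='left') → 6 rows:
    gpu  loss_x100  lr_x1e4  epochs
0  H100         64       10      65
1  H100        206       51      65
2    T4        287        9      65
3    T4        308       56      65
4  H100        392       31      65
5    T4        193       29      65
group by gpu, min of lr_x1e4:
gpu
H100    10
T4       9
Name: lr_x1e4, dtype: int64
reset_index():
    gpu  lr_x1e4
0  H100       10
1    T4        9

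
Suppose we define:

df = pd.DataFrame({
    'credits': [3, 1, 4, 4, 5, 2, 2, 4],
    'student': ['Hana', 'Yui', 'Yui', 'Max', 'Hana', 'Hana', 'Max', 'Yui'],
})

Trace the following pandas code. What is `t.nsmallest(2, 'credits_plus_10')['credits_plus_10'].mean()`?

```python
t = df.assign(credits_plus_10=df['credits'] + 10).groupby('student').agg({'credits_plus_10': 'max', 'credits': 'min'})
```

add column credits_plus_10 = df['credits'] + 10:
   credits student  credits_plus_10
0        3    Hana               13
1        1     Yui               11
2        4     Yui               14
3        4     Max               14
4        5    Hana               15
5        2    Hana               12
6        2     Max               12
7        4     Yui               14
group by student: max(credits_plus_10), min(credits):
         credits_plus_10  credits
student                          
Hana                  15        2
Max                   14        2
Yui                   14        1
take 2 rows with smallest credits_plus_10:
         credits_plus_10  credits
student                          
Max                   14        2
Yui                   14        1
Then the mean of column 'credits_plus_10': 14.0

14.0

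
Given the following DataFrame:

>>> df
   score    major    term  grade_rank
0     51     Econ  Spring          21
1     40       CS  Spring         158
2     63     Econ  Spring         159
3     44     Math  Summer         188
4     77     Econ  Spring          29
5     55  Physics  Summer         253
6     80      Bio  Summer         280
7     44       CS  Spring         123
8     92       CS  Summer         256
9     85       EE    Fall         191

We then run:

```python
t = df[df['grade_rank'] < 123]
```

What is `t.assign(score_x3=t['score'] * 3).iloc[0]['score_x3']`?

filter rows where grade_rank < 123:
   score major    term  grade_rank
0     51  Econ  Spring          21
4     77  Econ  Spring          29
add column score_x3 = t['score'] * 3:
   score major    term  grade_rank  score_x3
0     51  Econ  Spring          21       153
4     77  Econ  Spring          29       231
Taking the value at position 0, column 'score_x3' gives 153.

153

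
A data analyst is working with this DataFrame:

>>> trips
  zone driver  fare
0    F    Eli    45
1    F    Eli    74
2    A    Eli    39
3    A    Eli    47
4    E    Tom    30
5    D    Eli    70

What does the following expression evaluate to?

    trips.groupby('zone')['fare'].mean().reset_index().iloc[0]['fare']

43.0

group by zone, mean of fare:
zone
A    43.0
D    70.0
E    30.0
F    59.5
Name: fare, dtype: float64
reset_index():
  zone  fare
0    A  43.0
1    D  70.0
2    E  30.0
3    F  59.5
Finally, value at position 0, column 'fare' = 43.0.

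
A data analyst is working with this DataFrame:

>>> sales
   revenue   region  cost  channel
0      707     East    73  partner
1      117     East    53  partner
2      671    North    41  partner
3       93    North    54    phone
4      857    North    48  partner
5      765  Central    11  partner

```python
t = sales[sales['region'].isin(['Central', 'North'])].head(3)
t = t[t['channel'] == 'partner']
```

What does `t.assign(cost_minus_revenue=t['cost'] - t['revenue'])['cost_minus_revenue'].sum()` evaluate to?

filter rows where region in ['Central', 'North']:
   revenue   region  cost  channel
2      671    North    41  partner
3       93    North    54    phone
4      857    North    48  partner
5      765  Central    11  partner
take first 3 rows:
   revenue region  cost  channel
2      671  North    41  partner
3       93  North    54    phone
4      857  North    48  partner
filter rows where channel == 'partner':
   revenue region  cost  channel
2      671  North    41  partner
4      857  North    48  partner
add column cost_minus_revenue = t['cost'] - t['revenue']:
   revenue region  cost  channel  cost_minus_revenue
2      671  North    41  partner                -630
4      857  North    48  partner                -809
Hence -1439.

-1439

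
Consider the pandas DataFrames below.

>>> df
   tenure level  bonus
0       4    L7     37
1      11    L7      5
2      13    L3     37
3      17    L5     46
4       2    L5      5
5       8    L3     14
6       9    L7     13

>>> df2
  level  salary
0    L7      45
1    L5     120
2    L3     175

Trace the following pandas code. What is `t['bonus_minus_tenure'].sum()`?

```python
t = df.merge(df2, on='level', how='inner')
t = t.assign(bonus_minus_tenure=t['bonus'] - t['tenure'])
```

merge on 'level' (how='inner') → 7 rows:
   tenure level  bonus  salary
0       4    L7     37      45
1      11    L7      5      45
2      13    L3     37     175
3      17    L5     46     120
4       2    L5      5     120
5       8    L3     14     175
6       9    L7     13      45
add column bonus_minus_tenure = t['bonus'] - t['tenure']:
   tenure level  bonus  salary  bonus_minus_tenure
0       4    L7     37      45                  33
1      11    L7      5      45                  -6
2      13    L3     37     175                  24
3      17    L5     46     120                  29
4       2    L5      5     120                   3
5       8    L3     14     175                   6
6       9    L7     13      45                   4
Reading off the sum of column 'bonus_minus_tenure', we get 93.

93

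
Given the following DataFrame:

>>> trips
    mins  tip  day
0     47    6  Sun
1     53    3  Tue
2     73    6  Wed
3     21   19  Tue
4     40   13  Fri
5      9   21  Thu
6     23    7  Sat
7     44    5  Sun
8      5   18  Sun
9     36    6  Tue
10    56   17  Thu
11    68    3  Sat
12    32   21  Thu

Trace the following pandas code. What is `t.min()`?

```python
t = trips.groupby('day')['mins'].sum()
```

40

group by day, sum of mins:
day
Fri     40
Sat     91
Sun     96
Thu     97
Tue    110
Wed     73
Name: mins, dtype: int64
Reading off the min of the resulting series, we get 40.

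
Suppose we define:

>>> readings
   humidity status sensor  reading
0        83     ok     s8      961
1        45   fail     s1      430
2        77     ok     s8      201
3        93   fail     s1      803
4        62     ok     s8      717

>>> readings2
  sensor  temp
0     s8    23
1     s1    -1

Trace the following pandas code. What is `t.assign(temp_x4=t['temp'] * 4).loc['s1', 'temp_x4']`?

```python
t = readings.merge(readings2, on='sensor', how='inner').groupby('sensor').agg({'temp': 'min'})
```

merge on 'sensor' (how='inner') → 5 rows:
   humidity status sensor  reading  temp
0        83     ok     s8      961    23
1        45   fail     s1      430    -1
2        77     ok     s8      201    23
3        93   fail     s1      803    -1
4        62     ok     s8      717    23
group by sensor, min of temp:
        temp
sensor      
s1        -1
s8        23
add column temp_x4 = t['temp'] * 4:
        temp  temp_x4
sensor               
s1        -1       -4
s8        23       92
Taking the value at row 's1', column 'temp_x4' gives -4.

-4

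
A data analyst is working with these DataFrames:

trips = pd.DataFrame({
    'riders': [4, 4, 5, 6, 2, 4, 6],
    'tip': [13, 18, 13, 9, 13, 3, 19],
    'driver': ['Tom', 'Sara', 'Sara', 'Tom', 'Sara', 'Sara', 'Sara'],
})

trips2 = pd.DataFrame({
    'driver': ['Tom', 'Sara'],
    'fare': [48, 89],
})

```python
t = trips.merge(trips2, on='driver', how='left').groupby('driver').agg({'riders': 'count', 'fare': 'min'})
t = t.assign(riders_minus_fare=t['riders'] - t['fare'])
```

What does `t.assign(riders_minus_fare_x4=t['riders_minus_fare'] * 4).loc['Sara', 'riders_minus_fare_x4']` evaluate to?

-336

merge on 'driver' (how='left') → 7 rows:
   riders  tip driver  fare
0       4   13    Tom    48
1       4   18   Sara    89
2       5   13   Sara    89
3       6    9    Tom    48
4       2   13   Sara    89
5       4    3   Sara    89
6       6   19   Sara    89
group by driver: count(riders), min(fare):
        riders  fare
driver              
Sara         5    89
Tom          2    48
add column riders_minus_fare = t['riders'] - t['fare']:
        riders  fare  riders_minus_fare
driver                                 
Sara         5    89                -84
Tom          2    48                -46
add column riders_minus_fare_x4 = t['riders_minus_fare'] * 4:
        riders  fare  riders_minus_fare  riders_minus_fare_x4
driver                                                       
Sara         5    89                -84                  -336
Tom          2    48                -46                  -184
Then the value at row 'Sara', column 'riders_minus_fare_x4': -336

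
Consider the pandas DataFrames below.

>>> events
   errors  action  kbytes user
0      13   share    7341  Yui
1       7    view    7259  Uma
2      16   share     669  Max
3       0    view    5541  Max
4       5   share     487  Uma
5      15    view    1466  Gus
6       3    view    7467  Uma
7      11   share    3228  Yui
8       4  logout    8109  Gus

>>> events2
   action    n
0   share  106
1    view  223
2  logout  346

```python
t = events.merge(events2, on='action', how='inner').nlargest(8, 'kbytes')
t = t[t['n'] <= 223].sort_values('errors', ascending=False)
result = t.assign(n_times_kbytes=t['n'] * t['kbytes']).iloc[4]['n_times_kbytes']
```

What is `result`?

1618757

merge on 'action' (how='inner') → 9 rows:
   errors  action  kbytes user    n
0      13   share    7341  Yui  106
1       7    view    7259  Uma  223
2      16   share     669  Max  106
3       0    view    5541  Max  223
4       5   share     487  Uma  106
5      15    view    1466  Gus  223
6       3    view    7467  Uma  223
7      11   share    3228  Yui  106
8       4  logout    8109  Gus  346
take 8 rows with largest kbytes:
   errors  action  kbytes user    n
8       4  logout    8109  Gus  346
6       3    view    7467  Uma  223
0      13   share    7341  Yui  106
1       7    view    7259  Uma  223
3       0    view    5541  Max  223
7      11   share    3228  Yui  106
5      15    view    1466  Gus  223
2      16   share     669  Max  106
filter rows where n <= 223:
   errors action  kbytes user    n
6       3   view    7467  Uma  223
0      13  share    7341  Yui  106
1       7   view    7259  Uma  223
3       0   view    5541  Max  223
7      11  share    3228  Yui  106
5      15   view    1466  Gus  223
2      16  share     669  Max  106
sort by errors descending:
   errors action  kbytes user    n
2      16  share     669  Max  106
5      15   view    1466  Gus  223
0      13  share    7341  Yui  106
7      11  share    3228  Yui  106
1       7   view    7259  Uma  223
6       3   view    7467  Uma  223
3       0   view    5541  Max  223
add column n_times_kbytes = t['n'] * t['kbytes']:
   errors action  kbytes user    n  n_times_kbytes
2      16  share     669  Max  106           70914
5      15   view    1466  Gus  223          326918
0      13  share    7341  Yui  106          778146
7      11  share    3228  Yui  106          342168
1       7   view    7259  Uma  223         1618757
6       3   view    7467  Uma  223         1665141
3       0   view    5541  Max  223         1235643
Reading off the value at position 4, column 'n_times_kbytes', we get 1618757.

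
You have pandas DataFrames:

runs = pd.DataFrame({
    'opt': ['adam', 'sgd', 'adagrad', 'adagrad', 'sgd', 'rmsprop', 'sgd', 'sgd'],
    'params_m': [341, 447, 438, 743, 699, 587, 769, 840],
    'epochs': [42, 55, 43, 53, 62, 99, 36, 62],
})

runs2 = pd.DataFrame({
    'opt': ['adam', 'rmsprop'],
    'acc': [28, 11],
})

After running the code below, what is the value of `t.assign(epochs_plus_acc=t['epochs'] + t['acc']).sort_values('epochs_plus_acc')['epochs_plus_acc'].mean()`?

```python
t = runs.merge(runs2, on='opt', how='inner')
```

merge on 'opt' (how='inner') → 2 rows:
       opt  params_m  epochs  acc
0     adam       341      42   28
1  rmsprop       587      99   11
add column epochs_plus_acc = t['epochs'] + t['acc']:
       opt  params_m  epochs  acc  epochs_plus_acc
0     adam       341      42   28               70
1  rmsprop       587      99   11              110
sort by epochs_plus_acc:
       opt  params_m  epochs  acc  epochs_plus_acc
0     adam       341      42   28               70
1  rmsprop       587      99   11              110
Finally, mean of column 'epochs_plus_acc' = 90.0.

90.0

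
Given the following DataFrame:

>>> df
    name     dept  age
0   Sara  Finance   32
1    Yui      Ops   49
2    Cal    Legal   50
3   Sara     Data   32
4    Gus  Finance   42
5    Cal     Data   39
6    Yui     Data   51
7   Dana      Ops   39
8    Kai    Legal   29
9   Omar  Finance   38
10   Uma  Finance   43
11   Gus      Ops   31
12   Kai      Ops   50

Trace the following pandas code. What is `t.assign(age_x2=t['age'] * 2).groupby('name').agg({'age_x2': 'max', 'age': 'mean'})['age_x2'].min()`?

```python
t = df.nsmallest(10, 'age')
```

58

take 10 rows with smallest age:
    name     dept  age
8    Kai    Legal   29
11   Gus      Ops   31
0   Sara  Finance   32
3   Sara     Data   32
9   Omar  Finance   38
5    Cal     Data   39
7   Dana      Ops   39
4    Gus  Finance   42
10   Uma  Finance   43
1    Yui      Ops   49
add column age_x2 = t['age'] * 2:
    name     dept  age  age_x2
8    Kai    Legal   29      58
11   Gus      Ops   31      62
0   Sara  Finance   32      64
3   Sara     Data   32      64
9   Omar  Finance   38      76
5    Cal     Data   39      78
7   Dana      Ops   39      78
4    Gus  Finance   42      84
10   Uma  Finance   43      86
1    Yui      Ops   49      98
group by name: max(age_x2), mean(age):
      age_x2   age
name              
Cal       78  39.0
Dana      78  39.0
Gus       84  36.5
Kai       58  29.0
Omar      76  38.0
Sara      64  32.0
Uma       86  43.0
Yui       98  49.0
Then the min of column 'age_x2': 58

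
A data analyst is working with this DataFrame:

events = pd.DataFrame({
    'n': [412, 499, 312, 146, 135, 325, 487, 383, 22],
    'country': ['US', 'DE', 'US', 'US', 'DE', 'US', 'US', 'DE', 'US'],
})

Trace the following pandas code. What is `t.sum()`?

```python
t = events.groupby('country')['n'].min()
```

group by country, min of n:
country
DE    135
US     22
Name: n, dtype: int64
Taking the sum of the resulting series gives 157.

157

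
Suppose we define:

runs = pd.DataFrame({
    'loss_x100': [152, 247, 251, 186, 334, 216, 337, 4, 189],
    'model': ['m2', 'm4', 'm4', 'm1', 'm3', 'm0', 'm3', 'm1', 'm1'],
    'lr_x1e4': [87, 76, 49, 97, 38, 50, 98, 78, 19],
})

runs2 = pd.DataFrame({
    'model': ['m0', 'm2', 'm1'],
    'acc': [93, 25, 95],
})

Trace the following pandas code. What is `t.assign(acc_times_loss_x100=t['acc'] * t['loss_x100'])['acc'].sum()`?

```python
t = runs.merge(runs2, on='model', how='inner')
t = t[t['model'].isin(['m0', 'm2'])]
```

merge on 'model' (how='inner') → 5 rows:
   loss_x100 model  lr_x1e4  acc
0        152    m2       87   25
1        186    m1       97   95
2        216    m0       50   93
3          4    m1       78   95
4        189    m1       19   95
filter rows where model in ['m0', 'm2']:
   loss_x100 model  lr_x1e4  acc
0        152    m2       87   25
2        216    m0       50   93
add column acc_times_loss_x100 = t['acc'] * t['loss_x100']:
   loss_x100 model  lr_x1e4  acc  acc_times_loss_x100
0        152    m2       87   25                 3800
2        216    m0       50   93                20088
Then the sum of column 'acc': 118

118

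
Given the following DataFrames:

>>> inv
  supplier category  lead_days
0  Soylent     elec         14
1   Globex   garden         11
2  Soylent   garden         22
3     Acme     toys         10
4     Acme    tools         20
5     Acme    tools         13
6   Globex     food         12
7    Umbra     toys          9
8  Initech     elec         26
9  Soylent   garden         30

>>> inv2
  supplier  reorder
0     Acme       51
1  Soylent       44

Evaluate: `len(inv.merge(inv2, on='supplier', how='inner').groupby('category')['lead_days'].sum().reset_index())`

merge on 'supplier' (how='inner') → 6 rows:
  supplier category  lead_days  reorder
0  Soylent     elec         14       44
1  Soylent   garden         22       44
2     Acme     toys         10       51
3     Acme    tools         20       51
4     Acme    tools         13       51
5  Soylent   garden         30       44
group by category, sum of lead_days:
category
elec      14
garden    52
tools     33
toys      10
Name: lead_days, dtype: int64
reset_index():
  category  lead_days
0     elec         14
1   garden         52
2    tools         33
3     toys         10

4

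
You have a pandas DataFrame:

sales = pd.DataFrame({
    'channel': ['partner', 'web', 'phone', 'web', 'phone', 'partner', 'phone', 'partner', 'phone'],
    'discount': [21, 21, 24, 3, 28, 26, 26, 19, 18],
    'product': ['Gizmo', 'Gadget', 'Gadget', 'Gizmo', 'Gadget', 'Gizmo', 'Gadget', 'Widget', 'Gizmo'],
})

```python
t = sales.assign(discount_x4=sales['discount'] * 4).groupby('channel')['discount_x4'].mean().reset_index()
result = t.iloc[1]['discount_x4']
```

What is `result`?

add column discount_x4 = sales['discount'] * 4:
   channel  discount product  discount_x4
0  partner        21   Gizmo           84
1      web        21  Gadget           84
2    phone        24  Gadget           96
3      web         3   Gizmo           12
4    phone        28  Gadget          112
5  partner        26   Gizmo          104
6    phone        26  Gadget          104
7  partner        19  Widget           76
8    phone        18   Gizmo           72
group by channel, mean of discount_x4:
channel
partner    88.0
phone      96.0
web        48.0
Name: discount_x4, dtype: float64
reset_index():
   channel  discount_x4
0  partner         88.0
1    phone         96.0
2      web         48.0
Reading off the value at position 1, column 'discount_x4', we get 96.0.

96.0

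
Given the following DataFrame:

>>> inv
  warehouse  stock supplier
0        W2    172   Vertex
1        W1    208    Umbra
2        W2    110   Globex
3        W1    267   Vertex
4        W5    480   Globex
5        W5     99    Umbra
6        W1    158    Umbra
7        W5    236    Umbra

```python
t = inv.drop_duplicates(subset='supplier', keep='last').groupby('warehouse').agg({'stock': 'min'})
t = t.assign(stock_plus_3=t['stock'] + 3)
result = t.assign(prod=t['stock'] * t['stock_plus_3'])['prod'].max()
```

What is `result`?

72090

drop duplicate supplier (keep=last):
  warehouse  stock supplier
3        W1    267   Vertex
4        W5    480   Globex
7        W5    236    Umbra
group by warehouse, min of stock:
           stock
warehouse       
W1           267
W5           236
add column stock_plus_3 = t['stock'] + 3:
           stock  stock_plus_3
warehouse                     
W1           267           270
W5           236           239
add column prod = t['stock'] * t['stock_plus_3']:
           stock  stock_plus_3   prod
warehouse                            
W1           267           270  72090
W5           236           239  56404
Reading off the max of column 'prod', we get 72090.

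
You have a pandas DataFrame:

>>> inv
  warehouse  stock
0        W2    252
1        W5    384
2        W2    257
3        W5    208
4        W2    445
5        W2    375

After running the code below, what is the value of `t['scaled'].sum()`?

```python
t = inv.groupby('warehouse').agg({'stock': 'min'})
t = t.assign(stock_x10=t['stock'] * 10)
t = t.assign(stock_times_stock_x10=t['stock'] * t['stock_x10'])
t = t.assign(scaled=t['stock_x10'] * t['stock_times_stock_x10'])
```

group by warehouse, min of stock:
           stock
warehouse       
W2           252
W5           208
add column stock_x10 = t['stock'] * 10:
           stock  stock_x10
warehouse                  
W2           252       2520
W5           208       2080
add column stock_times_stock_x10 = t['stock'] * t['stock_x10']:
           stock  stock_x10  stock_times_stock_x10
warehouse                                         
W2           252       2520                 635040
W5           208       2080                 432640
add column scaled = t['stock_x10'] * t['stock_times_stock_x10']:
           stock  stock_x10  stock_times_stock_x10      scaled
warehouse                                                     
W2           252       2520                 635040  1600300800
W5           208       2080                 432640   899891200
Then the sum of column 'scaled': 2500192000

2500192000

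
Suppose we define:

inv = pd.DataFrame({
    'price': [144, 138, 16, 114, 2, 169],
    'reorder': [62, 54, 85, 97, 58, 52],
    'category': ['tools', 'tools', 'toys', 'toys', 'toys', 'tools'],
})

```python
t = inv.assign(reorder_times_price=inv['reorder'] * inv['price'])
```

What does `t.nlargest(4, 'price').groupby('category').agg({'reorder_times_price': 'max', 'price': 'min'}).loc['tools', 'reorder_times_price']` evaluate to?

add column reorder_times_price = inv['reorder'] * inv['price']:
   price  reorder category  reorder_times_price
0    144       62    tools                 8928
1    138       54    tools                 7452
2     16       85     toys                 1360
3    114       97     toys                11058
4      2       58     toys                  116
5    169       52    tools                 8788
take 4 rows with largest price:
   price  reorder category  reorder_times_price
5    169       52    tools                 8788
0    144       62    tools                 8928
1    138       54    tools                 7452
3    114       97     toys                11058
group by category: max(reorder_times_price), min(price):
          reorder_times_price  price
category                            
tools                    8928    138
toys                    11058    114

8928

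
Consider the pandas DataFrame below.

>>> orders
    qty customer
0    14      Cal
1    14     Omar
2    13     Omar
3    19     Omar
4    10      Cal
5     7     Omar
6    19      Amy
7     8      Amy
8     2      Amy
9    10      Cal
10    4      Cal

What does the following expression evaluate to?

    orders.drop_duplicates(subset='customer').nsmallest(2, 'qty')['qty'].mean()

drop duplicate customer (keep=first):
   qty customer
0   14      Cal
1   14     Omar
6   19      Amy
take 2 rows with smallest qty:
   qty customer
0   14      Cal
1   14     Omar

14.0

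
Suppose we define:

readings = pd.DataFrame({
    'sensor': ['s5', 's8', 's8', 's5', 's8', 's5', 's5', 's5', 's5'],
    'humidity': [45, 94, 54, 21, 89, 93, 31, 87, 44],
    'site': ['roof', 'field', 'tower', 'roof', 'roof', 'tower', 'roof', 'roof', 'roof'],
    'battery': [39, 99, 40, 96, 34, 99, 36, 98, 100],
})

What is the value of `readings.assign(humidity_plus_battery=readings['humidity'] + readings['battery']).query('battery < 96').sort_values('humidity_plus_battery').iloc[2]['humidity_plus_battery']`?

add column humidity_plus_battery = readings['humidity'] + readings['battery']:
  sensor  humidity   site  battery  humidity_plus_battery
0     s5        45   roof       39                     84
1     s8        94  field       99                    193
2     s8        54  tower       40                     94
3     s5        21   roof       96                    117
4     s8        89   roof       34                    123
5     s5        93  tower       99                    192
6     s5        31   roof       36                     67
7     s5        87   roof       98                    185
8     s5        44   roof      100                    144
filter rows where battery < 96:
  sensor  humidity   site  battery  humidity_plus_battery
0     s5        45   roof       39                     84
2     s8        54  tower       40                     94
4     s8        89   roof       34                    123
6     s5        31   roof       36                     67
sort by humidity_plus_battery:
  sensor  humidity   site  battery  humidity_plus_battery
6     s5        31   roof       36                     67
0     s5        45   roof       39                     84
2     s8        54  tower       40                     94
4     s8        89   roof       34                    123

94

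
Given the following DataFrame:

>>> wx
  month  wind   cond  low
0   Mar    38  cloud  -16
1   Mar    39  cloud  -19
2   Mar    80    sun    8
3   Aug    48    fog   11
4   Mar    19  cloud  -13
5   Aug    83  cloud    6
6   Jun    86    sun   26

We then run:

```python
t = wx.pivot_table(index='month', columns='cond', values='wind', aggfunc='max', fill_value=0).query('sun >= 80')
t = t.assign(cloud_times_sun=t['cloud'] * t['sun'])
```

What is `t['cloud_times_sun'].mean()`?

1560.0

pivot: rows=month, cols=cond, max(wind):
cond   cloud  fog  sun
month                 
Aug       83   48    0
Jun        0    0   86
Mar       39    0   80
filter rows where sun >= 80:
cond   cloud  fog  sun
month                 
Jun        0    0   86
Mar       39    0   80
add column cloud_times_sun = t['cloud'] * t['sun']:
cond   cloud  fog  sun  cloud_times_sun
month                                  
Jun        0    0   86                0
Mar       39    0   80             3120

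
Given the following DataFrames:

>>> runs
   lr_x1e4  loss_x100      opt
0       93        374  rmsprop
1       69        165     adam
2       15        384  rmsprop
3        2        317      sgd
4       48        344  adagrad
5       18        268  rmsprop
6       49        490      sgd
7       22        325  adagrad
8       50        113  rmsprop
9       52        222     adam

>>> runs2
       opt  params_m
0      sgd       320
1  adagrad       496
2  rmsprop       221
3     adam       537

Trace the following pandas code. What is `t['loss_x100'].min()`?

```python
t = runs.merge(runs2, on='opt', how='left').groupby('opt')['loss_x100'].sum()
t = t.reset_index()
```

merge on 'opt' (how='left') → 10 rows:
   lr_x1e4  loss_x100      opt  params_m
0       93        374  rmsprop       221
1       69        165     adam       537
2       15        384  rmsprop       221
3        2        317      sgd       320
4       48        344  adagrad       496
5       18        268  rmsprop       221
6       49        490      sgd       320
7       22        325  adagrad       496
8       50        113  rmsprop       221
9       52        222     adam       537
group by opt, sum of loss_x100:
opt
adagrad     669
adam        387
rmsprop    1139
sgd         807
Name: loss_x100, dtype: int64
reset_index():
       opt  loss_x100
0  adagrad        669
1     adam        387
2  rmsprop       1139
3      sgd        807
Then the min of column 'loss_x100': 387

387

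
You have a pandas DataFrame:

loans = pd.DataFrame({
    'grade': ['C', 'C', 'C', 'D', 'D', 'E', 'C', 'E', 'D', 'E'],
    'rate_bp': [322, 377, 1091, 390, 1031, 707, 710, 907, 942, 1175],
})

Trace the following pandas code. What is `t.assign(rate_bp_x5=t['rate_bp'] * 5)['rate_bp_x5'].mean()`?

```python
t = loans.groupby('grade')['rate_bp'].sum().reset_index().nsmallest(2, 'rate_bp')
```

12157.5

group by grade, sum of rate_bp:
grade
C    2500
D    2363
E    2789
Name: rate_bp, dtype: int64
reset_index():
  grade  rate_bp
0     C     2500
1     D     2363
2     E     2789
take 2 rows with smallest rate_bp:
  grade  rate_bp
1     D     2363
0     C     2500
add column rate_bp_x5 = t['rate_bp'] * 5:
  grade  rate_bp  rate_bp_x5
1     D     2363       11815
0     C     2500       12500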